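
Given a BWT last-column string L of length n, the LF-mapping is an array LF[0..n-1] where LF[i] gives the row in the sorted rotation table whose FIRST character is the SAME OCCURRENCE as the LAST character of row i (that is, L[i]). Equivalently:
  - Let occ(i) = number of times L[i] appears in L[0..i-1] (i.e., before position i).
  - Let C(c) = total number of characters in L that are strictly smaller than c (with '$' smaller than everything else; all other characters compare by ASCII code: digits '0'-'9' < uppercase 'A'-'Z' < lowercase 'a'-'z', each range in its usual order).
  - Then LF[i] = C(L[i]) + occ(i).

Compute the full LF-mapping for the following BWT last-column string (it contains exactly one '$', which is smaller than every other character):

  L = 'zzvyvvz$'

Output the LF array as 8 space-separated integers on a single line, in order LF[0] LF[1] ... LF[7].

Char counts: '$':1, 'v':3, 'y':1, 'z':3
C (first-col start): C('$')=0, C('v')=1, C('y')=4, C('z')=5
L[0]='z': occ=0, LF[0]=C('z')+0=5+0=5
L[1]='z': occ=1, LF[1]=C('z')+1=5+1=6
L[2]='v': occ=0, LF[2]=C('v')+0=1+0=1
L[3]='y': occ=0, LF[3]=C('y')+0=4+0=4
L[4]='v': occ=1, LF[4]=C('v')+1=1+1=2
L[5]='v': occ=2, LF[5]=C('v')+2=1+2=3
L[6]='z': occ=2, LF[6]=C('z')+2=5+2=7
L[7]='$': occ=0, LF[7]=C('$')+0=0+0=0

Answer: 5 6 1 4 2 3 7 0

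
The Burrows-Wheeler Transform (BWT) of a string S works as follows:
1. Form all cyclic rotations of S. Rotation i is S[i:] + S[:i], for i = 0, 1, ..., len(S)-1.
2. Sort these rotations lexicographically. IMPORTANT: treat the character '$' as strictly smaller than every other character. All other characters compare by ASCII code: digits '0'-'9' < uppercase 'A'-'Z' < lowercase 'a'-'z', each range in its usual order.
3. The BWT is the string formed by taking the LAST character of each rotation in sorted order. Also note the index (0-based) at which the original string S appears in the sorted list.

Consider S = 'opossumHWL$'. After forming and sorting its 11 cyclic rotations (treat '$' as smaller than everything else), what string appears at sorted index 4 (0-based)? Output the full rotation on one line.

Answer: mHWL$opossu

Derivation:
All 11 rotations (rotation i = S[i:]+S[:i]):
  rot[0] = opossumHWL$
  rot[1] = possumHWL$o
  rot[2] = ossumHWL$op
  rot[3] = ssumHWL$opo
  rot[4] = sumHWL$opos
  rot[5] = umHWL$oposs
  rot[6] = mHWL$opossu
  rot[7] = HWL$opossum
  rot[8] = WL$opossumH
  rot[9] = L$opossumHW
  rot[10] = $opossumHWL
Sorted (with $ < everything):
  sorted[0] = $opossumHWL
  sorted[1] = HWL$opossum
  sorted[2] = L$opossumHW
  sorted[3] = WL$opossumH
  sorted[4] = mHWL$opossu
  sorted[5] = opossumHWL$
  sorted[6] = ossumHWL$op
  sorted[7] = possumHWL$o
  sorted[8] = ssumHWL$opo
  sorted[9] = sumHWL$opos
  sorted[10] = umHWL$oposs
sorted[4] = mHWL$opossu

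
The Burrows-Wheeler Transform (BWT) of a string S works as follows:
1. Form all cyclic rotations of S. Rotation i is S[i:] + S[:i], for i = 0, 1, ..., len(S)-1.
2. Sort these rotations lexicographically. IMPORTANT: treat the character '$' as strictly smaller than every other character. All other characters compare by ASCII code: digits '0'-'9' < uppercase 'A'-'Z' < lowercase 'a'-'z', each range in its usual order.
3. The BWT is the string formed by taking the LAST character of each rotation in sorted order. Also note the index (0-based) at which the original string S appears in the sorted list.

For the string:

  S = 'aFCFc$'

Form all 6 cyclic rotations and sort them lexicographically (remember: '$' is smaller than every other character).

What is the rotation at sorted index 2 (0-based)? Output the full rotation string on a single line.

All 6 rotations (rotation i = S[i:]+S[:i]):
  rot[0] = aFCFc$
  rot[1] = FCFc$a
  rot[2] = CFc$aF
  rot[3] = Fc$aFC
  rot[4] = c$aFCF
  rot[5] = $aFCFc
Sorted (with $ < everything):
  sorted[0] = $aFCFc
  sorted[1] = CFc$aF
  sorted[2] = FCFc$a
  sorted[3] = Fc$aFC
  sorted[4] = aFCFc$
  sorted[5] = c$aFCF
sorted[2] = FCFc$a

Answer: FCFc$a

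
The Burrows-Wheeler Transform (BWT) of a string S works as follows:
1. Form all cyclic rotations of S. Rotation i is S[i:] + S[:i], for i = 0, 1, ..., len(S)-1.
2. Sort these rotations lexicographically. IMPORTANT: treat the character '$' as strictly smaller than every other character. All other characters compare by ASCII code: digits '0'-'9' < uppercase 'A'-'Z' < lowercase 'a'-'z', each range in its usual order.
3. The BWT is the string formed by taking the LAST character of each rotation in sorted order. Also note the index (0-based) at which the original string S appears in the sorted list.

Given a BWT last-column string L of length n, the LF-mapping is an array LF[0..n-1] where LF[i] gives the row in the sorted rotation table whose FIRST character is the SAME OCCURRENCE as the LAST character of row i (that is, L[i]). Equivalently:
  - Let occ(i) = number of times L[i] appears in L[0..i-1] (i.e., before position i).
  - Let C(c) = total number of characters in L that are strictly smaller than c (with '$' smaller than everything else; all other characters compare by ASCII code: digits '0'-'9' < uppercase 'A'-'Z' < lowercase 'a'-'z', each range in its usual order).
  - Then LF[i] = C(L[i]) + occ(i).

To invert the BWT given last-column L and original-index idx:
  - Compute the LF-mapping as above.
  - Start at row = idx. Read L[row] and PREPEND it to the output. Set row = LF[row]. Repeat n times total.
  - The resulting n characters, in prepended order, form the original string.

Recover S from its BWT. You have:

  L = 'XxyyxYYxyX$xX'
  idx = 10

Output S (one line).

Answer: yXxyXyxxYYxX$

Derivation:
LF mapping: 1 6 10 11 7 4 5 8 12 2 0 9 3
Walk LF starting at row 10, prepending L[row]:
  step 1: row=10, L[10]='$', prepend. Next row=LF[10]=0
  step 2: row=0, L[0]='X', prepend. Next row=LF[0]=1
  step 3: row=1, L[1]='x', prepend. Next row=LF[1]=6
  step 4: row=6, L[6]='Y', prepend. Next row=LF[6]=5
  step 5: row=5, L[5]='Y', prepend. Next row=LF[5]=4
  step 6: row=4, L[4]='x', prepend. Next row=LF[4]=7
  step 7: row=7, L[7]='x', prepend. Next row=LF[7]=8
  step 8: row=8, L[8]='y', prepend. Next row=LF[8]=12
  step 9: row=12, L[12]='X', prepend. Next row=LF[12]=3
  step 10: row=3, L[3]='y', prepend. Next row=LF[3]=11
  step 11: row=11, L[11]='x', prepend. Next row=LF[11]=9
  step 12: row=9, L[9]='X', prepend. Next row=LF[9]=2
  step 13: row=2, L[2]='y', prepend. Next row=LF[2]=10
Reversed output: yXxyXyxxYYxX$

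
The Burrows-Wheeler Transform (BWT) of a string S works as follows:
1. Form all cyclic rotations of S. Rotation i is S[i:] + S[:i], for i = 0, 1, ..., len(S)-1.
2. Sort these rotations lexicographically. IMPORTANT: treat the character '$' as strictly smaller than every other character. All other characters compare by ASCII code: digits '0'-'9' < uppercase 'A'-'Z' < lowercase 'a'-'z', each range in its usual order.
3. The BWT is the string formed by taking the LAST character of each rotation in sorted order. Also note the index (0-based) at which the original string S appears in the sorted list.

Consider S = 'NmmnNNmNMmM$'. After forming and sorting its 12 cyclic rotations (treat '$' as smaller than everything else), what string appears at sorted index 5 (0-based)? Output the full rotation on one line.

Answer: NmNMmM$NmmnN

Derivation:
All 12 rotations (rotation i = S[i:]+S[:i]):
  rot[0] = NmmnNNmNMmM$
  rot[1] = mmnNNmNMmM$N
  rot[2] = mnNNmNMmM$Nm
  rot[3] = nNNmNMmM$Nmm
  rot[4] = NNmNMmM$Nmmn
  rot[5] = NmNMmM$NmmnN
  rot[6] = mNMmM$NmmnNN
  rot[7] = NMmM$NmmnNNm
  rot[8] = MmM$NmmnNNmN
  rot[9] = mM$NmmnNNmNM
  rot[10] = M$NmmnNNmNMm
  rot[11] = $NmmnNNmNMmM
Sorted (with $ < everything):
  sorted[0] = $NmmnNNmNMmM
  sorted[1] = M$NmmnNNmNMm
  sorted[2] = MmM$NmmnNNmN
  sorted[3] = NMmM$NmmnNNm
  sorted[4] = NNmNMmM$Nmmn
  sorted[5] = NmNMmM$NmmnN
  sorted[6] = NmmnNNmNMmM$
  sorted[7] = mM$NmmnNNmNM
  sorted[8] = mNMmM$NmmnNN
  sorted[9] = mmnNNmNMmM$N
  sorted[10] = mnNNmNMmM$Nm
  sorted[11] = nNNmNMmM$Nmm
sorted[5] = NmNMmM$NmmnN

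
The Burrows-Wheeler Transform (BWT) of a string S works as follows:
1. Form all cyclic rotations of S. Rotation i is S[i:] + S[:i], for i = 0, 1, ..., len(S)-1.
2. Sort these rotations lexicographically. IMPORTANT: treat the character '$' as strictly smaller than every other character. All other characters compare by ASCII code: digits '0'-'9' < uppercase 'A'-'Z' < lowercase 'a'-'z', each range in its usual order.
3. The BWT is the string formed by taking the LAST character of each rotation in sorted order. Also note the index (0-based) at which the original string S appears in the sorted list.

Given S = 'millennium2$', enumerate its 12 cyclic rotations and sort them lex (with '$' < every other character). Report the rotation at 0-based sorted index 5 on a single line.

All 12 rotations (rotation i = S[i:]+S[:i]):
  rot[0] = millennium2$
  rot[1] = illennium2$m
  rot[2] = llennium2$mi
  rot[3] = lennium2$mil
  rot[4] = ennium2$mill
  rot[5] = nnium2$mille
  rot[6] = nium2$millen
  rot[7] = ium2$millenn
  rot[8] = um2$millenni
  rot[9] = m2$millenniu
  rot[10] = 2$millennium
  rot[11] = $millennium2
Sorted (with $ < everything):
  sorted[0] = $millennium2
  sorted[1] = 2$millennium
  sorted[2] = ennium2$mill
  sorted[3] = illennium2$m
  sorted[4] = ium2$millenn
  sorted[5] = lennium2$mil
  sorted[6] = llennium2$mi
  sorted[7] = m2$millenniu
  sorted[8] = millennium2$
  sorted[9] = nium2$millen
  sorted[10] = nnium2$mille
  sorted[11] = um2$millenni
sorted[5] = lennium2$mil

Answer: lennium2$mil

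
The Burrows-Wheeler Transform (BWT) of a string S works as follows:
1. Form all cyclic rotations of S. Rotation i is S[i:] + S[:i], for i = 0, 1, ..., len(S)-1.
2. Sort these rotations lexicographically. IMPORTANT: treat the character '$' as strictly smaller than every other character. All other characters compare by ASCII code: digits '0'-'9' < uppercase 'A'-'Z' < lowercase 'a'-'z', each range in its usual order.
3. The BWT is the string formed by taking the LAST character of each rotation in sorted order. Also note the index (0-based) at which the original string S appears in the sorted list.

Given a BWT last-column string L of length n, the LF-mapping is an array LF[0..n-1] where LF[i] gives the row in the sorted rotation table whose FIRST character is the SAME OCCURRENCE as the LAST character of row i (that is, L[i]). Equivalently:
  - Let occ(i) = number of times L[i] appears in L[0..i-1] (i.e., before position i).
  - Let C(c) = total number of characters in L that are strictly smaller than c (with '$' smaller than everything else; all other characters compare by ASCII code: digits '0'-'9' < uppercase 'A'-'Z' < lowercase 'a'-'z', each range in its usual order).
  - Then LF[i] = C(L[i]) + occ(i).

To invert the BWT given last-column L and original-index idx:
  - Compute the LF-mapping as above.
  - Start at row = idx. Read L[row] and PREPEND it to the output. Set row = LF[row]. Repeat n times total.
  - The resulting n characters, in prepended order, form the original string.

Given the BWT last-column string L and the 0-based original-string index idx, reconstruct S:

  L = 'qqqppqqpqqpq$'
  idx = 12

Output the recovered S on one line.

LF mapping: 5 6 7 1 2 8 9 3 10 11 4 12 0
Walk LF starting at row 12, prepending L[row]:
  step 1: row=12, L[12]='$', prepend. Next row=LF[12]=0
  step 2: row=0, L[0]='q', prepend. Next row=LF[0]=5
  step 3: row=5, L[5]='q', prepend. Next row=LF[5]=8
  step 4: row=8, L[8]='q', prepend. Next row=LF[8]=10
  step 5: row=10, L[10]='p', prepend. Next row=LF[10]=4
  step 6: row=4, L[4]='p', prepend. Next row=LF[4]=2
  step 7: row=2, L[2]='q', prepend. Next row=LF[2]=7
  step 8: row=7, L[7]='p', prepend. Next row=LF[7]=3
  step 9: row=3, L[3]='p', prepend. Next row=LF[3]=1
  step 10: row=1, L[1]='q', prepend. Next row=LF[1]=6
  step 11: row=6, L[6]='q', prepend. Next row=LF[6]=9
  step 12: row=9, L[9]='q', prepend. Next row=LF[9]=11
  step 13: row=11, L[11]='q', prepend. Next row=LF[11]=12
Reversed output: qqqqppqppqqq$

Answer: qqqqppqppqqq$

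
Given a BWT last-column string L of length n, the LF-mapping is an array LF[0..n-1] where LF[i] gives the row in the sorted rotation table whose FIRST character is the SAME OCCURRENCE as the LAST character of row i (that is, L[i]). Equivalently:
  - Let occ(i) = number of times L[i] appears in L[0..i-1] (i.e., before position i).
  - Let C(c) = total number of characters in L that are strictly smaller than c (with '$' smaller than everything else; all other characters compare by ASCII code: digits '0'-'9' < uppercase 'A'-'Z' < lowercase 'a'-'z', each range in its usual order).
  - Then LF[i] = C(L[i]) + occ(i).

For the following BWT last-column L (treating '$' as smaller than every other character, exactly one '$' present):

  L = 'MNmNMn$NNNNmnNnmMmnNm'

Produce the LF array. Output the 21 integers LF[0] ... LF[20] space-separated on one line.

Answer: 1 4 12 5 2 17 0 6 7 8 9 13 18 10 19 14 3 15 20 11 16

Derivation:
Char counts: '$':1, 'M':3, 'N':8, 'm':5, 'n':4
C (first-col start): C('$')=0, C('M')=1, C('N')=4, C('m')=12, C('n')=17
L[0]='M': occ=0, LF[0]=C('M')+0=1+0=1
L[1]='N': occ=0, LF[1]=C('N')+0=4+0=4
L[2]='m': occ=0, LF[2]=C('m')+0=12+0=12
L[3]='N': occ=1, LF[3]=C('N')+1=4+1=5
L[4]='M': occ=1, LF[4]=C('M')+1=1+1=2
L[5]='n': occ=0, LF[5]=C('n')+0=17+0=17
L[6]='$': occ=0, LF[6]=C('$')+0=0+0=0
L[7]='N': occ=2, LF[7]=C('N')+2=4+2=6
L[8]='N': occ=3, LF[8]=C('N')+3=4+3=7
L[9]='N': occ=4, LF[9]=C('N')+4=4+4=8
L[10]='N': occ=5, LF[10]=C('N')+5=4+5=9
L[11]='m': occ=1, LF[11]=C('m')+1=12+1=13
L[12]='n': occ=1, LF[12]=C('n')+1=17+1=18
L[13]='N': occ=6, LF[13]=C('N')+6=4+6=10
L[14]='n': occ=2, LF[14]=C('n')+2=17+2=19
L[15]='m': occ=2, LF[15]=C('m')+2=12+2=14
L[16]='M': occ=2, LF[16]=C('M')+2=1+2=3
L[17]='m': occ=3, LF[17]=C('m')+3=12+3=15
L[18]='n': occ=3, LF[18]=C('n')+3=17+3=20
L[19]='N': occ=7, LF[19]=C('N')+7=4+7=11
L[20]='m': occ=4, LF[20]=C('m')+4=12+4=16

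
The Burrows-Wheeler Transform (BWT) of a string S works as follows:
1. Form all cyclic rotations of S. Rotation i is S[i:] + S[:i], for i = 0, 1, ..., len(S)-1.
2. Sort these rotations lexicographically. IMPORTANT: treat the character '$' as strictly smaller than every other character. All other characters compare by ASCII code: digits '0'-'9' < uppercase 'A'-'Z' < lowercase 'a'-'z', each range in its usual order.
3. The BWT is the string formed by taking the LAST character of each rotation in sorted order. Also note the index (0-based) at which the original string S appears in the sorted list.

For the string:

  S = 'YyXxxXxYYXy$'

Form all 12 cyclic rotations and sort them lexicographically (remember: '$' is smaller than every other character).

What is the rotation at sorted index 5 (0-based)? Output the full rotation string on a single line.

All 12 rotations (rotation i = S[i:]+S[:i]):
  rot[0] = YyXxxXxYYXy$
  rot[1] = yXxxXxYYXy$Y
  rot[2] = XxxXxYYXy$Yy
  rot[3] = xxXxYYXy$YyX
  rot[4] = xXxYYXy$YyXx
  rot[5] = XxYYXy$YyXxx
  rot[6] = xYYXy$YyXxxX
  rot[7] = YYXy$YyXxxXx
  rot[8] = YXy$YyXxxXxY
  rot[9] = Xy$YyXxxXxYY
  rot[10] = y$YyXxxXxYYX
  rot[11] = $YyXxxXxYYXy
Sorted (with $ < everything):
  sorted[0] = $YyXxxXxYYXy
  sorted[1] = XxYYXy$YyXxx
  sorted[2] = XxxXxYYXy$Yy
  sorted[3] = Xy$YyXxxXxYY
  sorted[4] = YXy$YyXxxXxY
  sorted[5] = YYXy$YyXxxXx
  sorted[6] = YyXxxXxYYXy$
  sorted[7] = xXxYYXy$YyXx
  sorted[8] = xYYXy$YyXxxX
  sorted[9] = xxXxYYXy$YyX
  sorted[10] = y$YyXxxXxYYX
  sorted[11] = yXxxXxYYXy$Y
sorted[5] = YYXy$YyXxxXx

Answer: YYXy$YyXxxXx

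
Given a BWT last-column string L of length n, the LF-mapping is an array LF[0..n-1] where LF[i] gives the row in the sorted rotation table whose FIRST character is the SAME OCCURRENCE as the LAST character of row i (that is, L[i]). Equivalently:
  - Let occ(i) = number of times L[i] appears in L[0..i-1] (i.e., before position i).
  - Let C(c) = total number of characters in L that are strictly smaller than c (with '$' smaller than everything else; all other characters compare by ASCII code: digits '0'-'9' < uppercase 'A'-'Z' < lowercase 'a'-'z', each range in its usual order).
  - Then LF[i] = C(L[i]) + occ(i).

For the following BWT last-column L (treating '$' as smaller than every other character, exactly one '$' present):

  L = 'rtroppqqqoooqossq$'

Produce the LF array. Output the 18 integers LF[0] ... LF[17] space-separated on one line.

Answer: 13 17 14 1 6 7 8 9 10 2 3 4 11 5 15 16 12 0

Derivation:
Char counts: '$':1, 'o':5, 'p':2, 'q':5, 'r':2, 's':2, 't':1
C (first-col start): C('$')=0, C('o')=1, C('p')=6, C('q')=8, C('r')=13, C('s')=15, C('t')=17
L[0]='r': occ=0, LF[0]=C('r')+0=13+0=13
L[1]='t': occ=0, LF[1]=C('t')+0=17+0=17
L[2]='r': occ=1, LF[2]=C('r')+1=13+1=14
L[3]='o': occ=0, LF[3]=C('o')+0=1+0=1
L[4]='p': occ=0, LF[4]=C('p')+0=6+0=6
L[5]='p': occ=1, LF[5]=C('p')+1=6+1=7
L[6]='q': occ=0, LF[6]=C('q')+0=8+0=8
L[7]='q': occ=1, LF[7]=C('q')+1=8+1=9
L[8]='q': occ=2, LF[8]=C('q')+2=8+2=10
L[9]='o': occ=1, LF[9]=C('o')+1=1+1=2
L[10]='o': occ=2, LF[10]=C('o')+2=1+2=3
L[11]='o': occ=3, LF[11]=C('o')+3=1+3=4
L[12]='q': occ=3, LF[12]=C('q')+3=8+3=11
L[13]='o': occ=4, LF[13]=C('o')+4=1+4=5
L[14]='s': occ=0, LF[14]=C('s')+0=15+0=15
L[15]='s': occ=1, LF[15]=C('s')+1=15+1=16
L[16]='q': occ=4, LF[16]=C('q')+4=8+4=12
L[17]='$': occ=0, LF[17]=C('$')+0=0+0=0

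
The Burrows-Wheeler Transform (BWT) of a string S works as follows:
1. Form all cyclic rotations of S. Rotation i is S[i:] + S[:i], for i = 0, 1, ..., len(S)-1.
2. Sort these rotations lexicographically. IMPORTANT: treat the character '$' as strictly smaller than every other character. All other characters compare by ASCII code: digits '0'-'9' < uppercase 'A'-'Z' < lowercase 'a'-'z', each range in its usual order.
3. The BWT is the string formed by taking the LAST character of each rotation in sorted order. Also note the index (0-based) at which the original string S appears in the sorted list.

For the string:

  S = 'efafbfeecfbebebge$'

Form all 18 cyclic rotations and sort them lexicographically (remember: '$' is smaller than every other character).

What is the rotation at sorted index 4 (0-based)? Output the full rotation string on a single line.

All 18 rotations (rotation i = S[i:]+S[:i]):
  rot[0] = efafbfeecfbebebge$
  rot[1] = fafbfeecfbebebge$e
  rot[2] = afbfeecfbebebge$ef
  rot[3] = fbfeecfbebebge$efa
  rot[4] = bfeecfbebebge$efaf
  rot[5] = feecfbebebge$efafb
  rot[6] = eecfbebebge$efafbf
  rot[7] = ecfbebebge$efafbfe
  rot[8] = cfbebebge$efafbfee
  rot[9] = fbebebge$efafbfeec
  rot[10] = bebebge$efafbfeecf
  rot[11] = ebebge$efafbfeecfb
  rot[12] = bebge$efafbfeecfbe
  rot[13] = ebge$efafbfeecfbeb
  rot[14] = bge$efafbfeecfbebe
  rot[15] = ge$efafbfeecfbebeb
  rot[16] = e$efafbfeecfbebebg
  rot[17] = $efafbfeecfbebebge
Sorted (with $ < everything):
  sorted[0] = $efafbfeecfbebebge
  sorted[1] = afbfeecfbebebge$ef
  sorted[2] = bebebge$efafbfeecf
  sorted[3] = bebge$efafbfeecfbe
  sorted[4] = bfeecfbebebge$efaf
  sorted[5] = bge$efafbfeecfbebe
  sorted[6] = cfbebebge$efafbfee
  sorted[7] = e$efafbfeecfbebebg
  sorted[8] = ebebge$efafbfeecfb
  sorted[9] = ebge$efafbfeecfbeb
  sorted[10] = ecfbebebge$efafbfe
  sorted[11] = eecfbebebge$efafbf
  sorted[12] = efafbfeecfbebebge$
  sorted[13] = fafbfeecfbebebge$e
  sorted[14] = fbebebge$efafbfeec
  sorted[15] = fbfeecfbebebge$efa
  sorted[16] = feecfbebebge$efafb
  sorted[17] = ge$efafbfeecfbebeb
sorted[4] = bfeecfbebebge$efaf

Answer: bfeecfbebebge$efaf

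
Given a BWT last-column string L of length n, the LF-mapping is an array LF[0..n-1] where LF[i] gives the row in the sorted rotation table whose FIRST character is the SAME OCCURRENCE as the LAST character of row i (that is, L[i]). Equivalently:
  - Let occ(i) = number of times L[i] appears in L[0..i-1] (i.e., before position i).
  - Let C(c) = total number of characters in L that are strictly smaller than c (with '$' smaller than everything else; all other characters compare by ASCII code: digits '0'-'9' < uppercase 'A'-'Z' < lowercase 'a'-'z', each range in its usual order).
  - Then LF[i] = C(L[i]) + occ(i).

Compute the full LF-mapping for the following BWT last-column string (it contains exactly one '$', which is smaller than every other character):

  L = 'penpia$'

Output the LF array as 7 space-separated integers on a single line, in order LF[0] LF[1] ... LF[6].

Answer: 5 2 4 6 3 1 0

Derivation:
Char counts: '$':1, 'a':1, 'e':1, 'i':1, 'n':1, 'p':2
C (first-col start): C('$')=0, C('a')=1, C('e')=2, C('i')=3, C('n')=4, C('p')=5
L[0]='p': occ=0, LF[0]=C('p')+0=5+0=5
L[1]='e': occ=0, LF[1]=C('e')+0=2+0=2
L[2]='n': occ=0, LF[2]=C('n')+0=4+0=4
L[3]='p': occ=1, LF[3]=C('p')+1=5+1=6
L[4]='i': occ=0, LF[4]=C('i')+0=3+0=3
L[5]='a': occ=0, LF[5]=C('a')+0=1+0=1
L[6]='$': occ=0, LF[6]=C('$')+0=0+0=0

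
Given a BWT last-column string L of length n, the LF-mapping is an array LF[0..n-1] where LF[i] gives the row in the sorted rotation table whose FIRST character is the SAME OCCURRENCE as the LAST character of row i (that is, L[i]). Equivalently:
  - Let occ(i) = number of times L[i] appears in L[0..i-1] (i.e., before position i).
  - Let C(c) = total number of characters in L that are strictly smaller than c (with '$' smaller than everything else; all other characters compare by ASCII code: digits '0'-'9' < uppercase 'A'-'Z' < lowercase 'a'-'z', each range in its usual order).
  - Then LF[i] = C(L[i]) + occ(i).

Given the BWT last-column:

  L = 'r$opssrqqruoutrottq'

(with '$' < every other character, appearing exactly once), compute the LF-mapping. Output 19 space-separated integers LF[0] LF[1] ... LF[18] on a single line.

Char counts: '$':1, 'o':3, 'p':1, 'q':3, 'r':4, 's':2, 't':3, 'u':2
C (first-col start): C('$')=0, C('o')=1, C('p')=4, C('q')=5, C('r')=8, C('s')=12, C('t')=14, C('u')=17
L[0]='r': occ=0, LF[0]=C('r')+0=8+0=8
L[1]='$': occ=0, LF[1]=C('$')+0=0+0=0
L[2]='o': occ=0, LF[2]=C('o')+0=1+0=1
L[3]='p': occ=0, LF[3]=C('p')+0=4+0=4
L[4]='s': occ=0, LF[4]=C('s')+0=12+0=12
L[5]='s': occ=1, LF[5]=C('s')+1=12+1=13
L[6]='r': occ=1, LF[6]=C('r')+1=8+1=9
L[7]='q': occ=0, LF[7]=C('q')+0=5+0=5
L[8]='q': occ=1, LF[8]=C('q')+1=5+1=6
L[9]='r': occ=2, LF[9]=C('r')+2=8+2=10
L[10]='u': occ=0, LF[10]=C('u')+0=17+0=17
L[11]='o': occ=1, LF[11]=C('o')+1=1+1=2
L[12]='u': occ=1, LF[12]=C('u')+1=17+1=18
L[13]='t': occ=0, LF[13]=C('t')+0=14+0=14
L[14]='r': occ=3, LF[14]=C('r')+3=8+3=11
L[15]='o': occ=2, LF[15]=C('o')+2=1+2=3
L[16]='t': occ=1, LF[16]=C('t')+1=14+1=15
L[17]='t': occ=2, LF[17]=C('t')+2=14+2=16
L[18]='q': occ=2, LF[18]=C('q')+2=5+2=7

Answer: 8 0 1 4 12 13 9 5 6 10 17 2 18 14 11 3 15 16 7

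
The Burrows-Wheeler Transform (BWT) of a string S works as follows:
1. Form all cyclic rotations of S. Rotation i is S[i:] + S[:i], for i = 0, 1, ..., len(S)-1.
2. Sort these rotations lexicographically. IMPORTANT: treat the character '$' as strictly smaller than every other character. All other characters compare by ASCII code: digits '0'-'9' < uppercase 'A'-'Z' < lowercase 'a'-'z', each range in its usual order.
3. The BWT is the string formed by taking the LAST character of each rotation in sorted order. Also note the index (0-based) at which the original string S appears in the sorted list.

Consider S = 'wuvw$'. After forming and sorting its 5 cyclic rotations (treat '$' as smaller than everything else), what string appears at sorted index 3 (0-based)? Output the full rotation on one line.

All 5 rotations (rotation i = S[i:]+S[:i]):
  rot[0] = wuvw$
  rot[1] = uvw$w
  rot[2] = vw$wu
  rot[3] = w$wuv
  rot[4] = $wuvw
Sorted (with $ < everything):
  sorted[0] = $wuvw
  sorted[1] = uvw$w
  sorted[2] = vw$wu
  sorted[3] = w$wuv
  sorted[4] = wuvw$
sorted[3] = w$wuv

Answer: w$wuv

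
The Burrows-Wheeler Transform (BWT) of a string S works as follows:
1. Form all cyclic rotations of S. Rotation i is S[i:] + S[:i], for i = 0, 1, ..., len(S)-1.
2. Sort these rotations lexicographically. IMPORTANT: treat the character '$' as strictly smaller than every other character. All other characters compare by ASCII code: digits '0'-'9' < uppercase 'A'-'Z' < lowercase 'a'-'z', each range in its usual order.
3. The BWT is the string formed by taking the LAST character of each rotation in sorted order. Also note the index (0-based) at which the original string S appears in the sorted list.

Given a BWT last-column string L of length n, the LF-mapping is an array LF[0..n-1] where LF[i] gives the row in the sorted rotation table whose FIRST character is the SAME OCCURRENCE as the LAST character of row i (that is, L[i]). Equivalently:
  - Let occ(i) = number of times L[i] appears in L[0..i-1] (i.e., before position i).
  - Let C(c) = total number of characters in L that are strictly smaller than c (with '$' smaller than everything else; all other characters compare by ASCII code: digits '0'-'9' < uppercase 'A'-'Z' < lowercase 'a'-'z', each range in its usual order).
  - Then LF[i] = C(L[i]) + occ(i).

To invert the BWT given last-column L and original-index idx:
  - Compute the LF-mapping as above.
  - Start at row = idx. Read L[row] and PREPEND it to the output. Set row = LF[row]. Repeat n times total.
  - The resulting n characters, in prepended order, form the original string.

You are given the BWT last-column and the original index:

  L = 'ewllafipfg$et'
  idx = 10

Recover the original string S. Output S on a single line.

Answer: pigletwaffle$

Derivation:
LF mapping: 2 12 8 9 1 4 7 10 5 6 0 3 11
Walk LF starting at row 10, prepending L[row]:
  step 1: row=10, L[10]='$', prepend. Next row=LF[10]=0
  step 2: row=0, L[0]='e', prepend. Next row=LF[0]=2
  step 3: row=2, L[2]='l', prepend. Next row=LF[2]=8
  step 4: row=8, L[8]='f', prepend. Next row=LF[8]=5
  step 5: row=5, L[5]='f', prepend. Next row=LF[5]=4
  step 6: row=4, L[4]='a', prepend. Next row=LF[4]=1
  step 7: row=1, L[1]='w', prepend. Next row=LF[1]=12
  step 8: row=12, L[12]='t', prepend. Next row=LF[12]=11
  step 9: row=11, L[11]='e', prepend. Next row=LF[11]=3
  step 10: row=3, L[3]='l', prepend. Next row=LF[3]=9
  step 11: row=9, L[9]='g', prepend. Next row=LF[9]=6
  step 12: row=6, L[6]='i', prepend. Next row=LF[6]=7
  step 13: row=7, L[7]='p', prepend. Next row=LF[7]=10
Reversed output: pigletwaffle$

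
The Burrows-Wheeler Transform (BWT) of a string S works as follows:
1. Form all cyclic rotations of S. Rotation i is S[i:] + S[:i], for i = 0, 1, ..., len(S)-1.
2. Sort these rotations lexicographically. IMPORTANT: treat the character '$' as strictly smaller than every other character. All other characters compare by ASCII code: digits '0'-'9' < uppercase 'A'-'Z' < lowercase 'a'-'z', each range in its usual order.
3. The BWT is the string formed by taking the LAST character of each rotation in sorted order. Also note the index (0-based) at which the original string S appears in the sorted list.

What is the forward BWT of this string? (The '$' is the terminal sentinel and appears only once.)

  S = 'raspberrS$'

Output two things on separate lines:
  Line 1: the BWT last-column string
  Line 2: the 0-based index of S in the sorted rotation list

All 10 rotations (rotation i = S[i:]+S[:i]):
  rot[0] = raspberrS$
  rot[1] = aspberrS$r
  rot[2] = spberrS$ra
  rot[3] = pberrS$ras
  rot[4] = berrS$rasp
  rot[5] = errS$raspb
  rot[6] = rrS$raspbe
  rot[7] = rS$raspber
  rot[8] = S$raspberr
  rot[9] = $raspberrS
Sorted (with $ < everything):
  sorted[0] = $raspberrS  (last char: 'S')
  sorted[1] = S$raspberr  (last char: 'r')
  sorted[2] = aspberrS$r  (last char: 'r')
  sorted[3] = berrS$rasp  (last char: 'p')
  sorted[4] = errS$raspb  (last char: 'b')
  sorted[5] = pberrS$ras  (last char: 's')
  sorted[6] = rS$raspber  (last char: 'r')
  sorted[7] = raspberrS$  (last char: '$')
  sorted[8] = rrS$raspbe  (last char: 'e')
  sorted[9] = spberrS$ra  (last char: 'a')
Last column: Srrpbsr$ea
Original string S is at sorted index 7

Answer: Srrpbsr$ea
7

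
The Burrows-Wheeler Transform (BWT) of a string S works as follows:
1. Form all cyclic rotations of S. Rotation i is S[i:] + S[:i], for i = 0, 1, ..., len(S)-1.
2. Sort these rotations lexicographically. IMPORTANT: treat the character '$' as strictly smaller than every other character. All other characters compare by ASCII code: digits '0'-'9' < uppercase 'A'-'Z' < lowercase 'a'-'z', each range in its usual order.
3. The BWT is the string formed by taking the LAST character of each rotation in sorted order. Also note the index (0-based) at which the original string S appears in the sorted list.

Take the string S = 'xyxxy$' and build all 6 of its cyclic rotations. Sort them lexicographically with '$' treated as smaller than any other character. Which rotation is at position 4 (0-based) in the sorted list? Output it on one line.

All 6 rotations (rotation i = S[i:]+S[:i]):
  rot[0] = xyxxy$
  rot[1] = yxxy$x
  rot[2] = xxy$xy
  rot[3] = xy$xyx
  rot[4] = y$xyxx
  rot[5] = $xyxxy
Sorted (with $ < everything):
  sorted[0] = $xyxxy
  sorted[1] = xxy$xy
  sorted[2] = xy$xyx
  sorted[3] = xyxxy$
  sorted[4] = y$xyxx
  sorted[5] = yxxy$x
sorted[4] = y$xyxx

Answer: y$xyxx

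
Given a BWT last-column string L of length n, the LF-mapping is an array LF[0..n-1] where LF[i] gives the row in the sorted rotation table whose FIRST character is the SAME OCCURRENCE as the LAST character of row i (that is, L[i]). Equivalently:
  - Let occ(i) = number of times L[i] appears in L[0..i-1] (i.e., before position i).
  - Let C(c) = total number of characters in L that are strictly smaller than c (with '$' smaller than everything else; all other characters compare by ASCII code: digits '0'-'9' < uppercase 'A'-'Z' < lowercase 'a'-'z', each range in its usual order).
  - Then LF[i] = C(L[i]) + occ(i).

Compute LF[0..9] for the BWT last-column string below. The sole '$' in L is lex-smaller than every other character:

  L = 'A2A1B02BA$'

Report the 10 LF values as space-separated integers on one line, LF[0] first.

Answer: 5 3 6 2 8 1 4 9 7 0

Derivation:
Char counts: '$':1, '0':1, '1':1, '2':2, 'A':3, 'B':2
C (first-col start): C('$')=0, C('0')=1, C('1')=2, C('2')=3, C('A')=5, C('B')=8
L[0]='A': occ=0, LF[0]=C('A')+0=5+0=5
L[1]='2': occ=0, LF[1]=C('2')+0=3+0=3
L[2]='A': occ=1, LF[2]=C('A')+1=5+1=6
L[3]='1': occ=0, LF[3]=C('1')+0=2+0=2
L[4]='B': occ=0, LF[4]=C('B')+0=8+0=8
L[5]='0': occ=0, LF[5]=C('0')+0=1+0=1
L[6]='2': occ=1, LF[6]=C('2')+1=3+1=4
L[7]='B': occ=1, LF[7]=C('B')+1=8+1=9
L[8]='A': occ=2, LF[8]=C('A')+2=5+2=7
L[9]='$': occ=0, LF[9]=C('$')+0=0+0=0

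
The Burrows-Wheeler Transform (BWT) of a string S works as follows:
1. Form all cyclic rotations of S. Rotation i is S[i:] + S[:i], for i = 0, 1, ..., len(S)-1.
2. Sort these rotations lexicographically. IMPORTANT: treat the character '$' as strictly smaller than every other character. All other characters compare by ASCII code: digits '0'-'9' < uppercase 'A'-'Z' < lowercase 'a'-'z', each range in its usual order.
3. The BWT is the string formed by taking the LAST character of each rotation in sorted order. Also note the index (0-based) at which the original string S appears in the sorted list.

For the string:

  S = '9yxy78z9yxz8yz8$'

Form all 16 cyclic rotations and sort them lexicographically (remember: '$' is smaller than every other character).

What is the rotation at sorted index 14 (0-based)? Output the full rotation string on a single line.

Answer: z8yz8$9yxy78z9yx

Derivation:
All 16 rotations (rotation i = S[i:]+S[:i]):
  rot[0] = 9yxy78z9yxz8yz8$
  rot[1] = yxy78z9yxz8yz8$9
  rot[2] = xy78z9yxz8yz8$9y
  rot[3] = y78z9yxz8yz8$9yx
  rot[4] = 78z9yxz8yz8$9yxy
  rot[5] = 8z9yxz8yz8$9yxy7
  rot[6] = z9yxz8yz8$9yxy78
  rot[7] = 9yxz8yz8$9yxy78z
  rot[8] = yxz8yz8$9yxy78z9
  rot[9] = xz8yz8$9yxy78z9y
  rot[10] = z8yz8$9yxy78z9yx
  rot[11] = 8yz8$9yxy78z9yxz
  rot[12] = yz8$9yxy78z9yxz8
  rot[13] = z8$9yxy78z9yxz8y
  rot[14] = 8$9yxy78z9yxz8yz
  rot[15] = $9yxy78z9yxz8yz8
Sorted (with $ < everything):
  sorted[0] = $9yxy78z9yxz8yz8
  sorted[1] = 78z9yxz8yz8$9yxy
  sorted[2] = 8$9yxy78z9yxz8yz
  sorted[3] = 8yz8$9yxy78z9yxz
  sorted[4] = 8z9yxz8yz8$9yxy7
  sorted[5] = 9yxy78z9yxz8yz8$
  sorted[6] = 9yxz8yz8$9yxy78z
  sorted[7] = xy78z9yxz8yz8$9y
  sorted[8] = xz8yz8$9yxy78z9y
  sorted[9] = y78z9yxz8yz8$9yx
  sorted[10] = yxy78z9yxz8yz8$9
  sorted[11] = yxz8yz8$9yxy78z9
  sorted[12] = yz8$9yxy78z9yxz8
  sorted[13] = z8$9yxy78z9yxz8y
  sorted[14] = z8yz8$9yxy78z9yx
  sorted[15] = z9yxz8yz8$9yxy78
sorted[14] = z8yz8$9yxy78z9yx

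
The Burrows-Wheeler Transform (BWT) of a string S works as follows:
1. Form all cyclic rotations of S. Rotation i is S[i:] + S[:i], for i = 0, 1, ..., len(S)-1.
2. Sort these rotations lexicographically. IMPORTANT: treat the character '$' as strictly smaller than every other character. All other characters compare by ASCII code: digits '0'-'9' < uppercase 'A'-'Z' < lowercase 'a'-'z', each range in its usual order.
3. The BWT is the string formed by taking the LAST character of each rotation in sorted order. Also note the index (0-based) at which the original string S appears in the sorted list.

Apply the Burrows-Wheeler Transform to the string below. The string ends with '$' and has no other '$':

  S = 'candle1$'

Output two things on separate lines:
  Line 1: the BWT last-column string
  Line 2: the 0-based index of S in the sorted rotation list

All 8 rotations (rotation i = S[i:]+S[:i]):
  rot[0] = candle1$
  rot[1] = andle1$c
  rot[2] = ndle1$ca
  rot[3] = dle1$can
  rot[4] = le1$cand
  rot[5] = e1$candl
  rot[6] = 1$candle
  rot[7] = $candle1
Sorted (with $ < everything):
  sorted[0] = $candle1  (last char: '1')
  sorted[1] = 1$candle  (last char: 'e')
  sorted[2] = andle1$c  (last char: 'c')
  sorted[3] = candle1$  (last char: '$')
  sorted[4] = dle1$can  (last char: 'n')
  sorted[5] = e1$candl  (last char: 'l')
  sorted[6] = le1$cand  (last char: 'd')
  sorted[7] = ndle1$ca  (last char: 'a')
Last column: 1ec$nlda
Original string S is at sorted index 3

Answer: 1ec$nlda
3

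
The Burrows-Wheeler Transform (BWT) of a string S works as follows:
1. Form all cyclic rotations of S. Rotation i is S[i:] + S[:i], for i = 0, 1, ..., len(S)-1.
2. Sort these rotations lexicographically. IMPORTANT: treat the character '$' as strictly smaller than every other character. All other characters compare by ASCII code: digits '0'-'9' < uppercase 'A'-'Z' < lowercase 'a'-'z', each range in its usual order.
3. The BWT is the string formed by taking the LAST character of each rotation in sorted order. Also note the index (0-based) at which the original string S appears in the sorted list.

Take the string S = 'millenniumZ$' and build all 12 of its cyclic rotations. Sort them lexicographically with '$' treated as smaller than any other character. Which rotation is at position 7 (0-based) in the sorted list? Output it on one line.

All 12 rotations (rotation i = S[i:]+S[:i]):
  rot[0] = millenniumZ$
  rot[1] = illenniumZ$m
  rot[2] = llenniumZ$mi
  rot[3] = lenniumZ$mil
  rot[4] = enniumZ$mill
  rot[5] = nniumZ$mille
  rot[6] = niumZ$millen
  rot[7] = iumZ$millenn
  rot[8] = umZ$millenni
  rot[9] = mZ$millenniu
  rot[10] = Z$millennium
  rot[11] = $millenniumZ
Sorted (with $ < everything):
  sorted[0] = $millenniumZ
  sorted[1] = Z$millennium
  sorted[2] = enniumZ$mill
  sorted[3] = illenniumZ$m
  sorted[4] = iumZ$millenn
  sorted[5] = lenniumZ$mil
  sorted[6] = llenniumZ$mi
  sorted[7] = mZ$millenniu
  sorted[8] = millenniumZ$
  sorted[9] = niumZ$millen
  sorted[10] = nniumZ$mille
  sorted[11] = umZ$millenni
sorted[7] = mZ$millenniu

Answer: mZ$millenniu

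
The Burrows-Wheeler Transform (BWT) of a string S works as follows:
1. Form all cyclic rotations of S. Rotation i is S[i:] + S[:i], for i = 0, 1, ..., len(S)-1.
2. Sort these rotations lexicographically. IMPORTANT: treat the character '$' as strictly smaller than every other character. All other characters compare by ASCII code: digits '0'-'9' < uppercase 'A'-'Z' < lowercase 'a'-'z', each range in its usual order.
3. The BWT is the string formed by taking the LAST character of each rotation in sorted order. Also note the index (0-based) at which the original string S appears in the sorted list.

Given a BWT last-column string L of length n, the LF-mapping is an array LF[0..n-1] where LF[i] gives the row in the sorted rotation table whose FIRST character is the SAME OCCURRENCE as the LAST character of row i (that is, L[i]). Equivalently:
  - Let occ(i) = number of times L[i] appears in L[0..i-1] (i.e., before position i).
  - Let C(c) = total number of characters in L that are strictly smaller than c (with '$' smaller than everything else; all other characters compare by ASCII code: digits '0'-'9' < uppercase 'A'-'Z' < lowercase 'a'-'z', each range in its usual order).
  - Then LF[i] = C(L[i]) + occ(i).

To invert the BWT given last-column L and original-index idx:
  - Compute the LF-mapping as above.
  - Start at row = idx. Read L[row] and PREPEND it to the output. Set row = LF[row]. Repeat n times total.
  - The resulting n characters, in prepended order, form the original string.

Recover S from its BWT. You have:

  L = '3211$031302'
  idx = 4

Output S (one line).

LF mapping: 8 6 3 4 0 1 9 5 10 2 7
Walk LF starting at row 4, prepending L[row]:
  step 1: row=4, L[4]='$', prepend. Next row=LF[4]=0
  step 2: row=0, L[0]='3', prepend. Next row=LF[0]=8
  step 3: row=8, L[8]='3', prepend. Next row=LF[8]=10
  step 4: row=10, L[10]='2', prepend. Next row=LF[10]=7
  step 5: row=7, L[7]='1', prepend. Next row=LF[7]=5
  step 6: row=5, L[5]='0', prepend. Next row=LF[5]=1
  step 7: row=1, L[1]='2', prepend. Next row=LF[1]=6
  step 8: row=6, L[6]='3', prepend. Next row=LF[6]=9
  step 9: row=9, L[9]='0', prepend. Next row=LF[9]=2
  step 10: row=2, L[2]='1', prepend. Next row=LF[2]=3
  step 11: row=3, L[3]='1', prepend. Next row=LF[3]=4
Reversed output: 1103201233$

Answer: 1103201233$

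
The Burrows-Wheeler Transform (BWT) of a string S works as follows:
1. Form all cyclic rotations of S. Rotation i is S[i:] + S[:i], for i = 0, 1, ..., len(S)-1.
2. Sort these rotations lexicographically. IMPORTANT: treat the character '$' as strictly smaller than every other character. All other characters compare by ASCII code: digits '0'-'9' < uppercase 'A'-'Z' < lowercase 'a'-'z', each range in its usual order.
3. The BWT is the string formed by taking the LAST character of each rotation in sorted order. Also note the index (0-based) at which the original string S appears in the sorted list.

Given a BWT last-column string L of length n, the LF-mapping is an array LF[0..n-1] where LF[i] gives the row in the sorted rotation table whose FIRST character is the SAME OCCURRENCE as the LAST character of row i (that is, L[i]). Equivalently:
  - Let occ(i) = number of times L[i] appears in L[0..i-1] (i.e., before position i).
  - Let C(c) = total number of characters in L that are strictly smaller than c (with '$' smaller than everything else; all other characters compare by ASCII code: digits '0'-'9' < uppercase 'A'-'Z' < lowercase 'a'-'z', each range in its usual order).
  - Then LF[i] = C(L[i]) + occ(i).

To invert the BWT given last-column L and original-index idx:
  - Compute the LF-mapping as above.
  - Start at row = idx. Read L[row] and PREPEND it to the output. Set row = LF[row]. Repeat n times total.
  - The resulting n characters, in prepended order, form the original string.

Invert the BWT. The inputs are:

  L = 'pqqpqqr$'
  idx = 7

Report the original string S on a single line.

LF mapping: 1 3 4 2 5 6 7 0
Walk LF starting at row 7, prepending L[row]:
  step 1: row=7, L[7]='$', prepend. Next row=LF[7]=0
  step 2: row=0, L[0]='p', prepend. Next row=LF[0]=1
  step 3: row=1, L[1]='q', prepend. Next row=LF[1]=3
  step 4: row=3, L[3]='p', prepend. Next row=LF[3]=2
  step 5: row=2, L[2]='q', prepend. Next row=LF[2]=4
  step 6: row=4, L[4]='q', prepend. Next row=LF[4]=5
  step 7: row=5, L[5]='q', prepend. Next row=LF[5]=6
  step 8: row=6, L[6]='r', prepend. Next row=LF[6]=7
Reversed output: rqqqpqp$

Answer: rqqqpqp$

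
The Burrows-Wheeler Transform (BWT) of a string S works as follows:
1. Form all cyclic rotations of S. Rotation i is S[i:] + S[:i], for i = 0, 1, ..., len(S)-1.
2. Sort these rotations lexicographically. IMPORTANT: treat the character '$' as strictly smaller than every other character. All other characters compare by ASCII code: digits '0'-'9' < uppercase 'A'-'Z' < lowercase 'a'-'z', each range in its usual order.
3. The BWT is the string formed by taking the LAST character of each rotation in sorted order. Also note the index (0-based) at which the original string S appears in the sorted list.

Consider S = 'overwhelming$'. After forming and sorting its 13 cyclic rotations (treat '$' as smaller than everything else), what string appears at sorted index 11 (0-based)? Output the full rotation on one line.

All 13 rotations (rotation i = S[i:]+S[:i]):
  rot[0] = overwhelming$
  rot[1] = verwhelming$o
  rot[2] = erwhelming$ov
  rot[3] = rwhelming$ove
  rot[4] = whelming$over
  rot[5] = helming$overw
  rot[6] = elming$overwh
  rot[7] = lming$overwhe
  rot[8] = ming$overwhel
  rot[9] = ing$overwhelm
  rot[10] = ng$overwhelmi
  rot[11] = g$overwhelmin
  rot[12] = $overwhelming
Sorted (with $ < everything):
  sorted[0] = $overwhelming
  sorted[1] = elming$overwh
  sorted[2] = erwhelming$ov
  sorted[3] = g$overwhelmin
  sorted[4] = helming$overw
  sorted[5] = ing$overwhelm
  sorted[6] = lming$overwhe
  sorted[7] = ming$overwhel
  sorted[8] = ng$overwhelmi
  sorted[9] = overwhelming$
  sorted[10] = rwhelming$ove
  sorted[11] = verwhelming$o
  sorted[12] = whelming$over
sorted[11] = verwhelming$o

Answer: verwhelming$o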